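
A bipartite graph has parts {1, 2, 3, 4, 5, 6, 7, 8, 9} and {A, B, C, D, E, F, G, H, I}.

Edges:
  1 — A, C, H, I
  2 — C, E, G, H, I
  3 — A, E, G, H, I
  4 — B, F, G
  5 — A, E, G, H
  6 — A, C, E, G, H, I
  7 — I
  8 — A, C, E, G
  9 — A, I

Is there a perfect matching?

No

The set {1, 2, 3, 5, 6, 7, 8, 9} has only 6 neighbours ({A, C, E, G, H, I}), so by Hall's theorem at most 7 of the 9 left vertices can be matched.
Hence no matching covers every left vertex.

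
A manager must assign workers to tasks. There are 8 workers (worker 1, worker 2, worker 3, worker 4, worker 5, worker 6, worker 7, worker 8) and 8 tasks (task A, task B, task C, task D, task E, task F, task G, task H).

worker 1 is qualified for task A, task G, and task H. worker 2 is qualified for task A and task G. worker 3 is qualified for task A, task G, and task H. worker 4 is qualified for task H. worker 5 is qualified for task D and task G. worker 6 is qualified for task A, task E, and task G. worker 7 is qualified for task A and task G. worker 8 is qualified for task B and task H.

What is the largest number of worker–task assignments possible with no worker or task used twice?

6

One maximum matching: worker 1–task H, worker 2–task A, worker 3–task G, worker 5–task D, worker 6–task E, worker 8–task B.
The set {worker 1, worker 2, worker 3, worker 4, worker 7} has only 3 neighbours ({task A, task G, task H}), so by Hall's theorem at most 6 of the 8 workers can be matched.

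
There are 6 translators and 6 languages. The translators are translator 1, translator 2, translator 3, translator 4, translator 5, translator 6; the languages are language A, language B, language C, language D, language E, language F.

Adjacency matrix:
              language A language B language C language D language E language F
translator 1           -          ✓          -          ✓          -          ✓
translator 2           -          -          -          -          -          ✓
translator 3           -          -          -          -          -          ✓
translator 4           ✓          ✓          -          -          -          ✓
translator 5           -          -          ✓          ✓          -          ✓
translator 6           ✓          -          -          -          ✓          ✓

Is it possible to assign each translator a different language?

The set {translator 2, translator 3} has only 1 neighbour ({language F}), so by Hall's theorem at most 5 of the 6 translators can be matched.
Hence no matching covers every translator.

No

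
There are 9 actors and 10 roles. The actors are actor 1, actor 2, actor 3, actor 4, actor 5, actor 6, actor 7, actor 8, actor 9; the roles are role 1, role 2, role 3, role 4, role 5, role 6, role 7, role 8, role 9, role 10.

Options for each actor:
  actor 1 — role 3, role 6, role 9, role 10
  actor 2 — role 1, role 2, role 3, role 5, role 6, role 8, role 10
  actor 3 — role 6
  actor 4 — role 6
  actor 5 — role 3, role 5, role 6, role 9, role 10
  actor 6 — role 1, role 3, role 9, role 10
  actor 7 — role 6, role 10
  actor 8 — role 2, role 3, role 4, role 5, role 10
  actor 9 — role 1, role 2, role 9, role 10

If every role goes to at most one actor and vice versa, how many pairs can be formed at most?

A valid assignment of size 8: actor 1–role 9, actor 2–role 8, actor 3–role 6, actor 5–role 5, actor 6–role 3, actor 7–role 10, actor 8–role 2, actor 9–role 1.
The set {actor 3, actor 4} has only 1 neighbour ({role 6}), so by Hall's theorem at most 8 of the 9 actors can be matched.

8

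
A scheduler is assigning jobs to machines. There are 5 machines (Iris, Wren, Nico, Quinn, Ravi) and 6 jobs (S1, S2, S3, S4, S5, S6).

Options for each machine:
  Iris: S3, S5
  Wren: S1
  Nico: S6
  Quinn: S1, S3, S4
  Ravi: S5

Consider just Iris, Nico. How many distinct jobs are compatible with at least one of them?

3

The union of neighbours of {Iris, Nico} is {S3, S5, S6}, which has 3 elements.
Since |N(S)| = 3 ≥ |S| = 2, Hall's condition holds for this subset.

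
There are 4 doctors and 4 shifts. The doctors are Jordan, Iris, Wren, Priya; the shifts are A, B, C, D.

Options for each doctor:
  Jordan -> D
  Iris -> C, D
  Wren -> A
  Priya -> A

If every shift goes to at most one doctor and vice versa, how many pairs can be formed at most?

A valid assignment of size 3: Jordan-D, Iris-C, Wren-A.
The set {Wren, Priya} has only 1 neighbour ({A}), so by Hall's theorem at most 3 of the 4 doctors can be matched.

3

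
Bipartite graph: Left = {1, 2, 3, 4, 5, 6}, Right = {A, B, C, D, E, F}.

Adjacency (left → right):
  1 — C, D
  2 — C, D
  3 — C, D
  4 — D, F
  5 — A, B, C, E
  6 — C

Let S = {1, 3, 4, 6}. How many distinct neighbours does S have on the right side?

The union of neighbours of {1, 3, 4, 6} is {C, D, F}, which has 3 elements.
Since |N(S)| = 3 < |S| = 4, Hall's condition fails for this subset.

3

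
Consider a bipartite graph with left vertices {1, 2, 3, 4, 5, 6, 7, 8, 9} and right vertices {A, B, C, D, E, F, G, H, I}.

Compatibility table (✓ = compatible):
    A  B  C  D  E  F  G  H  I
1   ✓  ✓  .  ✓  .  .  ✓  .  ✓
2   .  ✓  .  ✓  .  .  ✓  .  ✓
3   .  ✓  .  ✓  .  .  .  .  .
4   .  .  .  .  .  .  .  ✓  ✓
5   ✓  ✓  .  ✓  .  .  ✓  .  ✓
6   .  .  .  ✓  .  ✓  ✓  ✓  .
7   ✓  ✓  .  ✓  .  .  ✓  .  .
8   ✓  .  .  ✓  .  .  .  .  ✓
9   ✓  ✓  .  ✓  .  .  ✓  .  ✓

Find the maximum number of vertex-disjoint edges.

For example, pair 1–I, 2–G, 3–D, 4–H, 5–A, 6–F, 7–B.
The set {1, 2, 3, 5, 7, 8, 9} has only 5 neighbours ({A, B, D, G, I}), so by Hall's theorem at most 7 of the 9 left vertices can be matched.

7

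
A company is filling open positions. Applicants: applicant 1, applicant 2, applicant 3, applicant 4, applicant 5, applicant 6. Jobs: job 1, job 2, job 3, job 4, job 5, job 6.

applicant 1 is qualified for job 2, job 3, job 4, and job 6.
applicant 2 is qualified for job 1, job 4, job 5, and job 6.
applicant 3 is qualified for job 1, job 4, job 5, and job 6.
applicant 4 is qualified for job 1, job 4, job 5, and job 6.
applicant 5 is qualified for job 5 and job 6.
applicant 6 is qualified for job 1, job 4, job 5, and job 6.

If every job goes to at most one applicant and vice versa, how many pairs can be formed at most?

For example, pair applicant 1→job 2, applicant 2→job 5, applicant 3→job 4, applicant 4→job 1, applicant 5→job 6.
The set {applicant 2, applicant 3, applicant 4, applicant 5, applicant 6} has only 4 neighbours ({job 1, job 4, job 5, job 6}), so by Hall's theorem at most 5 of the 6 applicants can be matched.

5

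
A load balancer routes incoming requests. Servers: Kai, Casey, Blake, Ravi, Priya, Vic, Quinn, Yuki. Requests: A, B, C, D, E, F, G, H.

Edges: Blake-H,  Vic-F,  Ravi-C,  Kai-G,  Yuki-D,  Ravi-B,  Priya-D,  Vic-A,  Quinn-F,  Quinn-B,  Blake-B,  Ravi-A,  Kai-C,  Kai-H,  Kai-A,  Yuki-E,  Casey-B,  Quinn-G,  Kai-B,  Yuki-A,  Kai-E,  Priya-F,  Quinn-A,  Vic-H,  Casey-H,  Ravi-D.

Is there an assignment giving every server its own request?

For example, pair Kai→G, Casey→H, Blake→B, Ravi→C, Priya→D, Vic→A, Quinn→F, Yuki→E.
Every server is matched, so this is a perfect matching.

Yes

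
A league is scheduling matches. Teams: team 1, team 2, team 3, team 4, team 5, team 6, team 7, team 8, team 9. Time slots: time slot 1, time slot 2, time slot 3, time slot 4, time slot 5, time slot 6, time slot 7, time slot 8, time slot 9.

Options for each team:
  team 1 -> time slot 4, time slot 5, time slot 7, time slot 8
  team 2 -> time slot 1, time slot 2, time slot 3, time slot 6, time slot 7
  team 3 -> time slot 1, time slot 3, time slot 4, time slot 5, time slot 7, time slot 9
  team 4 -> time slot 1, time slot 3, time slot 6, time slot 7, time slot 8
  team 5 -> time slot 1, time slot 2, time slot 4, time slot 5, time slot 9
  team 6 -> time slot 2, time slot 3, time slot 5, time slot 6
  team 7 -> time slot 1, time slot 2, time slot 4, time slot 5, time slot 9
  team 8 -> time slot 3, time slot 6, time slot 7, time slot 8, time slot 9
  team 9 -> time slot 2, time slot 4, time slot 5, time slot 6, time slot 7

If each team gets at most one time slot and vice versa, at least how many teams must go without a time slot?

0

For example, pair team 1-time slot 7, team 2-time slot 2, team 3-time slot 3, team 4-time slot 8, team 5-time slot 4, team 6-time slot 6, team 7-time slot 1, team 8-time slot 9, team 9-time slot 5.
All 9 teams are matched, so no larger matching exists.
That matches 9 of the 9, leaving 0 unmatched; no matching can do better.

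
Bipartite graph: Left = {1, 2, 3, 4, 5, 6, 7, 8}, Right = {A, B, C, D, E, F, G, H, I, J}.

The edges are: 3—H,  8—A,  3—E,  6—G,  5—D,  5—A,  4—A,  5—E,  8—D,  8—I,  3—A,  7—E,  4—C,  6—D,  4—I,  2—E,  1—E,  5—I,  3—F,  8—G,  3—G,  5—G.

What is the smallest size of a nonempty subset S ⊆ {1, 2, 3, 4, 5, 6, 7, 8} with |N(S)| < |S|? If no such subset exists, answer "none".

2

Take S = {1, 2}. Its neighbourhood is {E}, so |N(S)| = 1 < |S| = 2.
No single vertex violates Hall's condition since each has at least one neighbour, so 2 is the minimum.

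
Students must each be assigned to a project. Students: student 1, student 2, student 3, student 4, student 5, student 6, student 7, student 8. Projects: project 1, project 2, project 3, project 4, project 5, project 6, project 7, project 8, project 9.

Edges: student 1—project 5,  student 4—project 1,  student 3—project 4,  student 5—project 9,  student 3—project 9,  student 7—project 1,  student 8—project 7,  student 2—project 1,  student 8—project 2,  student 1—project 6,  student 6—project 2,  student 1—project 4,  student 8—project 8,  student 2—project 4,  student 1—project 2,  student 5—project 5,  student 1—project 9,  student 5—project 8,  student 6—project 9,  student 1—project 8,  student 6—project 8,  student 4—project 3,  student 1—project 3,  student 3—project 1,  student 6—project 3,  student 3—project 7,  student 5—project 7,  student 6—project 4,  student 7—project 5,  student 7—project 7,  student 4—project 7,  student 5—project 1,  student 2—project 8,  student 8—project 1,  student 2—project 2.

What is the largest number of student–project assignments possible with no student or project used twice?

One maximum matching: student 1-project 2, student 2-project 4, student 3-project 9, student 4-project 1, student 5-project 7, student 6-project 3, student 7-project 5, student 8-project 8.
All 8 students are matched, so no larger matching exists.

8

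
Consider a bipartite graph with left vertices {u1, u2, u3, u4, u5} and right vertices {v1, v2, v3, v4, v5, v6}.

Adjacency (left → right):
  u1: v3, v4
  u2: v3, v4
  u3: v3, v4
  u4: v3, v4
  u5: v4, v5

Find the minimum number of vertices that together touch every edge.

The 3 edges u1–v3, u2–v4, u5–v5 form a matching, so any vertex cover needs at least 3 vertices (one per matched edge).
Conversely {u5, v3, v4} meets every edge and has exactly 3 vertices, so 3 is optimal.

3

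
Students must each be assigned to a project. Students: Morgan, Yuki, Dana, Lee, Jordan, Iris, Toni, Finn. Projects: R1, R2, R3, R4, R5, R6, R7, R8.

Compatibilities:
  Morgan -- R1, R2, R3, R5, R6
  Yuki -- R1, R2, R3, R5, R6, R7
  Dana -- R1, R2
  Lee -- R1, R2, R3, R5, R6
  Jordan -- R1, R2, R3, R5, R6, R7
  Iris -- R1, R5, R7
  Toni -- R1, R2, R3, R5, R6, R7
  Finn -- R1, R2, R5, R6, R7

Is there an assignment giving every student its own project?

The set {Morgan, Yuki, Dana, Lee, Jordan, Iris, Toni, Finn} has only 6 neighbours ({R1, R2, R3, R5, R6, R7}), so by Hall's theorem at most 6 of the 8 students can be matched.
Hence no matching covers every student.

No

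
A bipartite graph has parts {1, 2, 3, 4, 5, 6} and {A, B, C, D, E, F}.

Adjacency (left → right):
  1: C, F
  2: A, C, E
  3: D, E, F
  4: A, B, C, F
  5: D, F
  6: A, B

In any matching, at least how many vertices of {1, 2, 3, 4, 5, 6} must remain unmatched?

For example, pair 1-C, 2-A, 3-E, 4-F, 5-D, 6-B.
All 6 left vertices are matched, so no larger matching exists.
That matches 6 of the 6, leaving 0 unmatched; no matching can do better.

0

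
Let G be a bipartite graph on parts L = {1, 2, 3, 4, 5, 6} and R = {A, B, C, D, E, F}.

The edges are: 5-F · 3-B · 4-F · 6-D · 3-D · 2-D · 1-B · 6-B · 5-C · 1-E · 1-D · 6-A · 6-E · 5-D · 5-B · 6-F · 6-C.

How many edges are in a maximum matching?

For example, pair 1-E, 2-D, 3-B, 4-F, 5-C, 6-A.
All 6 left vertices are matched, so no larger matching exists.

6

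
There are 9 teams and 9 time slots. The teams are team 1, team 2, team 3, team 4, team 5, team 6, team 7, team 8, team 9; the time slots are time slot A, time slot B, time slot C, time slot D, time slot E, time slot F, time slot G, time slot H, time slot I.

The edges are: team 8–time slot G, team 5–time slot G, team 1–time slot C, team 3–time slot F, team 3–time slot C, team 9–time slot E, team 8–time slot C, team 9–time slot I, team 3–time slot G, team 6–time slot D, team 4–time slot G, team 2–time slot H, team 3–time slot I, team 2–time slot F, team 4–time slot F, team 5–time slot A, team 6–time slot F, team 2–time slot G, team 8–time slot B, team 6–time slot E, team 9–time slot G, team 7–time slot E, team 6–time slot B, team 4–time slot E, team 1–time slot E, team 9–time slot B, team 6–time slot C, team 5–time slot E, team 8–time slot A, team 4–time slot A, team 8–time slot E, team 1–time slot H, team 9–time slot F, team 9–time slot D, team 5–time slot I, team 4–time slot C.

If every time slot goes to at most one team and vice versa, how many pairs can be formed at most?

9

One maximum matching: team 1–time slot H, team 2–time slot F, team 3–time slot I, team 4–time slot C, team 5–time slot A, team 6–time slot D, team 7–time slot E, team 8–time slot B, team 9–time slot G.
All 9 teams are matched, so no larger matching exists.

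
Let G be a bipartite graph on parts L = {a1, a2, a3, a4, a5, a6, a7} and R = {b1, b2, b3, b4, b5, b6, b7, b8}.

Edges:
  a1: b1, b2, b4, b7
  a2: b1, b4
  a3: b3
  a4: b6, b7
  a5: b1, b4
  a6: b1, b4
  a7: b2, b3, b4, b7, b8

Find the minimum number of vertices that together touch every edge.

6

A maximum matching has 6 edges (e.g. a1–b2, a2–b1, a3–b3, a4–b6, a5–b4, a7–b7).
By König's theorem the minimum vertex cover has the same size. One such cover is {a1, a3, a4, a7, b1, b4}.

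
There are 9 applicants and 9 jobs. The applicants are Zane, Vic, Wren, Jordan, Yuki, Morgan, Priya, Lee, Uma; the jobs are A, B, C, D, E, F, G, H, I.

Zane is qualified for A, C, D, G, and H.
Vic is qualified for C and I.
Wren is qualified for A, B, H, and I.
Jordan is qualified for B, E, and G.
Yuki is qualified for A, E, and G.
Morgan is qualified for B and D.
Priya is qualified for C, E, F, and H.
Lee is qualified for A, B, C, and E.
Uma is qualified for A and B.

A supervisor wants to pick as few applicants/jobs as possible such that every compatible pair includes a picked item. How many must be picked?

9

{Zane, Vic, Wren, Jordan, Yuki, Morgan, Priya, Lee, Uma} is a vertex cover of size 9: every edge has an endpoint in this set.
No smaller cover exists because Zane–H, Vic–C, Wren–I, Jordan–G, Yuki–A, Morgan–D, Priya–F, Lee–E, Uma–B is a matching of size 9, and a cover must include an endpoint of each of these disjoint edges (König's theorem).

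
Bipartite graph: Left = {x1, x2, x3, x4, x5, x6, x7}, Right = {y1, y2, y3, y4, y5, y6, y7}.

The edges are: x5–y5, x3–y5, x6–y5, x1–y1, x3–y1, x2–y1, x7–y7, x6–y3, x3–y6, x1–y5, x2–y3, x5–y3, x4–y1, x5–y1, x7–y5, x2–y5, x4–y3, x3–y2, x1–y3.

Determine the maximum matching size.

5

For example, pair x1→y1, x2→y5, x3→y2, x4→y3, x7→y7.
The set {x1, x2, x4, x5, x6} has only 3 neighbours ({y1, y3, y5}), so by Hall's theorem at most 5 of the 7 left vertices can be matched.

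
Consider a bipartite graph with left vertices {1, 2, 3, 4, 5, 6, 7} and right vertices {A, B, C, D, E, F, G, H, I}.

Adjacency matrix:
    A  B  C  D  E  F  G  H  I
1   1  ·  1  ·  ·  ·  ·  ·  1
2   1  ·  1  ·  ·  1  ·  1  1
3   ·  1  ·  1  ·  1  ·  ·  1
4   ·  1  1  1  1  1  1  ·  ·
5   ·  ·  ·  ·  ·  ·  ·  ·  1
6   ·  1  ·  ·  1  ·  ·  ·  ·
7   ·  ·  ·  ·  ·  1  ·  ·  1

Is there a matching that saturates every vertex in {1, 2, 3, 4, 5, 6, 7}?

Yes

One maximum matching: 1→C, 2→A, 3→B, 4→G, 5→I, 6→E, 7→F.
Every left vertex is matched, so this matching saturates all of them.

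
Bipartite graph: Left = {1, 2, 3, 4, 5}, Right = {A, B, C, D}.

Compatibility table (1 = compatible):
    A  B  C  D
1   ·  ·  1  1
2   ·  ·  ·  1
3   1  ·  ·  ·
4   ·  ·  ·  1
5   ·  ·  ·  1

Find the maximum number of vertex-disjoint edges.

3

For example, pair 1–C, 2–D, 3–A.
The set {2, 4, 5} has only 1 neighbour ({D}), so by Hall's theorem at most 3 of the 5 left vertices can be matched.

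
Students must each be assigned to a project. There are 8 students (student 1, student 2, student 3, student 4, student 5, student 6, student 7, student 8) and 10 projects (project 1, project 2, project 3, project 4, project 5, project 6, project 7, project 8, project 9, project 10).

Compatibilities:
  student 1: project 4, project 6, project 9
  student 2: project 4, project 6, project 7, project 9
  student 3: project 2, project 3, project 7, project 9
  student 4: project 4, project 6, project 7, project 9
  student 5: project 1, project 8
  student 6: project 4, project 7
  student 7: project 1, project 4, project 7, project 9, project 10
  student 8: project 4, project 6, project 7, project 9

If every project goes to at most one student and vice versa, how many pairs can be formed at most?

7

For example, pair student 1-project 6, student 2-project 9, student 3-project 3, student 4-project 7, student 5-project 8, student 6-project 4, student 7-project 10.
The set {student 1, student 2, student 4, student 6, student 8} has only 4 neighbours ({project 4, project 6, project 7, project 9}), so by Hall's theorem at most 7 of the 8 students can be matched.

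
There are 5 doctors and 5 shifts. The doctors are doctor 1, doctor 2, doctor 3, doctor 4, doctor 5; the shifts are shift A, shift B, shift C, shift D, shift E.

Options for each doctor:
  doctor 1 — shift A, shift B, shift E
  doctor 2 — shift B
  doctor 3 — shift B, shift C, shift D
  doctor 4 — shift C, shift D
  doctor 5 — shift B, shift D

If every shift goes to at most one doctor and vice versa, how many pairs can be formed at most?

4

For example, pair doctor 1–shift E, doctor 2–shift B, doctor 3–shift C, doctor 4–shift D.
The set {doctor 2, doctor 3, doctor 4, doctor 5} has only 3 neighbours ({shift B, shift C, shift D}), so by Hall's theorem at most 4 of the 5 doctors can be matched.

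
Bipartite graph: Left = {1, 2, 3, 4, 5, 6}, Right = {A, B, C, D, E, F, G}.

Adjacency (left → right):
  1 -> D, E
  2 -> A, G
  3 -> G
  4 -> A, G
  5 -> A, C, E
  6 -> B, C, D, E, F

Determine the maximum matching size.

For example, pair 1-D, 2-A, 3-G, 5-C, 6-E.
The set {2, 3, 4} has only 2 neighbours ({A, G}), so by Hall's theorem at most 5 of the 6 left vertices can be matched.

5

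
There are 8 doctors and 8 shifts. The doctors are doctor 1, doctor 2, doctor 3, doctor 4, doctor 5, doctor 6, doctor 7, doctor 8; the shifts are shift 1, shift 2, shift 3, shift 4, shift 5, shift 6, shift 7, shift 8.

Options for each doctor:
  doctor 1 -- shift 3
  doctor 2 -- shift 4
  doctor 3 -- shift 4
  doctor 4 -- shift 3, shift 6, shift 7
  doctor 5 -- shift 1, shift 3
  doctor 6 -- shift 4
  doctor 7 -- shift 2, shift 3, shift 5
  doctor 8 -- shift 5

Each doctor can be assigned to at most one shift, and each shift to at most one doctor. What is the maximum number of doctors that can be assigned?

For example, pair doctor 1→shift 3, doctor 2→shift 4, doctor 4→shift 6, doctor 5→shift 1, doctor 7→shift 2, doctor 8→shift 5.
The set {doctor 2, doctor 3, doctor 6} has only 1 neighbour ({shift 4}), so by Hall's theorem at most 6 of the 8 doctors can be matched.

6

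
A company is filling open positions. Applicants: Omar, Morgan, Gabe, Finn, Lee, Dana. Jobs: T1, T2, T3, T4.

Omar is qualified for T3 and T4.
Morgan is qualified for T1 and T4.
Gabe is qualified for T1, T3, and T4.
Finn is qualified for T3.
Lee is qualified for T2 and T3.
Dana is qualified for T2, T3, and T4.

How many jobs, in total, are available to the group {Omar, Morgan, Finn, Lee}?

The union of neighbours of {Omar, Morgan, Finn, Lee} is {T1, T2, T3, T4}, which has 4 elements.
Since |N(S)| = 4 ≥ |S| = 4, Hall's condition holds for this subset.

4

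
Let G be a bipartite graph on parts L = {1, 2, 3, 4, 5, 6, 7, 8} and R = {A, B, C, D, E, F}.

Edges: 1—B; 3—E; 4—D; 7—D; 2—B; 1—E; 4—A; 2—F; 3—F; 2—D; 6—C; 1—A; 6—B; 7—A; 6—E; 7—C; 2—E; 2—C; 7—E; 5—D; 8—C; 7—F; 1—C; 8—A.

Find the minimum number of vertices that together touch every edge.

A maximum matching has 6 edges (e.g. 1–C, 2–E, 3–F, 4–A, 5–D, 6–B).
By König's theorem the minimum vertex cover has the same size. One such cover is {A, B, C, D, E, F}.

6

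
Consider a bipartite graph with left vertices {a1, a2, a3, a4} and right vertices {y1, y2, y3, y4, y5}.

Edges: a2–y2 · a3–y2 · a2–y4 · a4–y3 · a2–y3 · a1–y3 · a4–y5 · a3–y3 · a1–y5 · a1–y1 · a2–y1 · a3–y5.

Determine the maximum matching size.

4

A valid assignment of size 4: a1–y5, a2–y1, a3–y2, a4–y3.
All 4 left vertices are matched, so no larger matching exists.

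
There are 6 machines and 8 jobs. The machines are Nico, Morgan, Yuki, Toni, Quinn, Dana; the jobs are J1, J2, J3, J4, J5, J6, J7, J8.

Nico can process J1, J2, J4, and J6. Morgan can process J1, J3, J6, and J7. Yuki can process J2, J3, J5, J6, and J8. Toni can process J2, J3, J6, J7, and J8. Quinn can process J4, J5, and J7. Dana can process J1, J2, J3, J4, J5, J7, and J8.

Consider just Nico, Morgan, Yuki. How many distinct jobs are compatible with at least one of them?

The union of neighbours of {Nico, Morgan, Yuki} is {J1, J2, J3, J4, J5, J6, J7, J8}, which has 8 elements.
Since |N(S)| = 8 ≥ |S| = 3, Hall's condition holds for this subset.

8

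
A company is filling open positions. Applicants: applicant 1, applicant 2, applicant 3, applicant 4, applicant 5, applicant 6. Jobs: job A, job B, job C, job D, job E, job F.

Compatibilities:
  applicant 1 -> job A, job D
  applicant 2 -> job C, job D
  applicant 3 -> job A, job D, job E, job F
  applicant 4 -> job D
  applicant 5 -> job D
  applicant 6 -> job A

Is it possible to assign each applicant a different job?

No

The set {applicant 1, applicant 4, applicant 5, applicant 6} has only 2 neighbours ({job A, job D}), so by Hall's theorem at most 4 of the 6 applicants can be matched.
Hence no matching covers every applicant.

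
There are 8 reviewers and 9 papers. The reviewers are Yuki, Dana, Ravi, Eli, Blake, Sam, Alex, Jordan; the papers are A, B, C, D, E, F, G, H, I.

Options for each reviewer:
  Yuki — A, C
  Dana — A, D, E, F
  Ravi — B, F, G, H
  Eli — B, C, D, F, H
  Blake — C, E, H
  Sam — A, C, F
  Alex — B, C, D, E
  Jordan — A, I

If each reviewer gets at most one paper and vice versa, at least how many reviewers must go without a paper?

0

A valid assignment of size 8: Yuki-C, Dana-D, Ravi-G, Eli-H, Blake-E, Sam-F, Alex-B, Jordan-A.
All 8 reviewers are matched, so no larger matching exists.
That matches 8 of the 8, leaving 0 unmatched; no matching can do better.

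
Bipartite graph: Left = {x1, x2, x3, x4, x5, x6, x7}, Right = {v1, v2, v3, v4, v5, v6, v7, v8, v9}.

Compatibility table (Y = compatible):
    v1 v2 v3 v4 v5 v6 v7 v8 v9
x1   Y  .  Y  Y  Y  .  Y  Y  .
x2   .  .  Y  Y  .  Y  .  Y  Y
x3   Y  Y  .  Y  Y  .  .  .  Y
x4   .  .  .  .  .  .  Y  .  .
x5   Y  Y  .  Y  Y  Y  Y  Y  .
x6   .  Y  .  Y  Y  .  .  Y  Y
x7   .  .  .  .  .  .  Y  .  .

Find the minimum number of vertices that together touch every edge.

A maximum matching has 6 edges (e.g. x1–v8, x2–v3, x3–v1, x4–v7, x5–v6, x6–v2).
By König's theorem the minimum vertex cover has the same size. One such cover is {x1, x2, x3, x5, x6, v7}.

6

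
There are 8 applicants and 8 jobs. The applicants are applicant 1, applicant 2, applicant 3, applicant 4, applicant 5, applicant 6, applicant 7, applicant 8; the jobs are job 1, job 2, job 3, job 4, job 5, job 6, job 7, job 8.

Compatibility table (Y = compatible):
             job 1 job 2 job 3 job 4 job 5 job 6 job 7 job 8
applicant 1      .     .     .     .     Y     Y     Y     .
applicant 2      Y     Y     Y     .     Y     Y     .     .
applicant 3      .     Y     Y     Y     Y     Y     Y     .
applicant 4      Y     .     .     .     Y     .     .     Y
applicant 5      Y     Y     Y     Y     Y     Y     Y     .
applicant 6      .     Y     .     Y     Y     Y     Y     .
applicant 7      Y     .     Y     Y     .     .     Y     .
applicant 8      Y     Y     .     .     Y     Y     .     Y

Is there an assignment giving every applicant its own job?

One maximum matching: applicant 1-job 6, applicant 2-job 3, applicant 3-job 2, applicant 4-job 8, applicant 5-job 1, applicant 6-job 7, applicant 7-job 4, applicant 8-job 5.
Every applicant is matched, so this is a perfect matching.

Yes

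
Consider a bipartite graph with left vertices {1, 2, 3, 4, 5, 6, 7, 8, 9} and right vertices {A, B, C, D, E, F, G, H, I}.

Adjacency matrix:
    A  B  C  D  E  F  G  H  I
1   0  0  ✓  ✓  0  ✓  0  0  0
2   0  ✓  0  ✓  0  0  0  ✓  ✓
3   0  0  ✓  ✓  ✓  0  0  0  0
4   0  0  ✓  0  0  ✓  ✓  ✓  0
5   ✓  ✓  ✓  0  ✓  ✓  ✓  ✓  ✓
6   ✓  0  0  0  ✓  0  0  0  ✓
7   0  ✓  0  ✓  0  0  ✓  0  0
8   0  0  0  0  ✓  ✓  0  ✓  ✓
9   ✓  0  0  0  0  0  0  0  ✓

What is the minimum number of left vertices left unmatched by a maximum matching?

0

For example, pair 1-C, 2-D, 3-E, 4-F, 5-G, 6-I, 7-B, 8-H, 9-A.
This saturates every left vertex, so 9 is the maximum.
That matches 9 of the 9, leaving 0 unmatched; no matching can do better.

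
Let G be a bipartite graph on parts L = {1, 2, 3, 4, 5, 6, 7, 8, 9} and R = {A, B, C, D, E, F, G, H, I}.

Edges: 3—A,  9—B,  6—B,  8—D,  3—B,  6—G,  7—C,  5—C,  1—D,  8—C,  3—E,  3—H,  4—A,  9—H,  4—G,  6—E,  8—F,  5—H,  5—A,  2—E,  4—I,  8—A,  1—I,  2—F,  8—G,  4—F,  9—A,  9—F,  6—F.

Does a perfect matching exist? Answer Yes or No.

Yes

For example, pair 1–D, 2–F, 3–H, 4–I, 5–A, 6–E, 7–C, 8–G, 9–B.
All 9 left vertices are covered.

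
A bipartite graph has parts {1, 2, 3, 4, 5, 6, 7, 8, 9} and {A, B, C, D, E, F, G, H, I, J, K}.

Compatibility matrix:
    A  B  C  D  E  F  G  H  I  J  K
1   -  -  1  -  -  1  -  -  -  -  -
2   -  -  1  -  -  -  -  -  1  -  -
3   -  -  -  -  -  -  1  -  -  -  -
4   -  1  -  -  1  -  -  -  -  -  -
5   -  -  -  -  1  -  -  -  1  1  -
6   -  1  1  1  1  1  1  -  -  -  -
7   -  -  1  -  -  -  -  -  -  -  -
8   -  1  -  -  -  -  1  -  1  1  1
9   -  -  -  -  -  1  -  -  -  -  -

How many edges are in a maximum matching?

8

For example, pair 1-F, 2-I, 3-G, 4-B, 5-E, 6-D, 7-C, 8-J.
The set {1, 7, 9} has only 2 neighbours ({C, F}), so by Hall's theorem at most 8 of the 9 left vertices can be matched.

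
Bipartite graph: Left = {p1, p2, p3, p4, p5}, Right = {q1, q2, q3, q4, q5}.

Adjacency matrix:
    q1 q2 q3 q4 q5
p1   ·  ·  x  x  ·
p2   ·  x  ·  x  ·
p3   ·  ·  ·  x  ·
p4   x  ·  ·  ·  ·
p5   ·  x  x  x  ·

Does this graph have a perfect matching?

The set {p1, p2, p3, p5} has only 3 neighbours ({q2, q3, q4}), so by Hall's theorem at most 4 of the 5 left vertices can be matched.
Hence no matching covers every left vertex.

No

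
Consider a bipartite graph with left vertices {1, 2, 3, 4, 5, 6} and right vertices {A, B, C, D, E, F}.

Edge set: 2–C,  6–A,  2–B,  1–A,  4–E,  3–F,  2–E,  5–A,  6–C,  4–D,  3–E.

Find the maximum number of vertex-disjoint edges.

For example, pair 1–A, 2–B, 3–F, 4–E, 6–C.
The set {1, 5} has only 1 neighbour ({A}), so by Hall's theorem at most 5 of the 6 left vertices can be matched.

5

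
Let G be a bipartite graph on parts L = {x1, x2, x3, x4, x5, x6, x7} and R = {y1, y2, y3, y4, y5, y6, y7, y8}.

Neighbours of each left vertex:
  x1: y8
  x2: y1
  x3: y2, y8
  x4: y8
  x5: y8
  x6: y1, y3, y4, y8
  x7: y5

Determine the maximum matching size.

A valid assignment of size 5: x1-y8, x2-y1, x3-y2, x6-y3, x7-y5.
The set {x1, x4, x5} has only 1 neighbour ({y8}), so by Hall's theorem at most 5 of the 7 left vertices can be matched.

5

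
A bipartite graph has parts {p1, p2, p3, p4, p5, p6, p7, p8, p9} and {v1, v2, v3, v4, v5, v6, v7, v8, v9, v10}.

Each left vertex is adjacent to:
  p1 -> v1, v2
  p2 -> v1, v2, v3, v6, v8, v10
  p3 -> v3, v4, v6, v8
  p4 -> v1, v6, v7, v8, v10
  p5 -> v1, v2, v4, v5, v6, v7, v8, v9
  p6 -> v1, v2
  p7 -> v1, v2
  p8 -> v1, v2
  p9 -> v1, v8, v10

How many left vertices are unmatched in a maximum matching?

For example, pair p1-v1, p2-v3, p3-v4, p4-v6, p5-v8, p6-v2, p9-v10.
The set {p1, p6, p7, p8} has only 2 neighbours ({v1, v2}), so by Hall's theorem at most 7 of the 9 left vertices can be matched.
That matches 7 of the 9, leaving 2 unmatched; no matching can do better.

2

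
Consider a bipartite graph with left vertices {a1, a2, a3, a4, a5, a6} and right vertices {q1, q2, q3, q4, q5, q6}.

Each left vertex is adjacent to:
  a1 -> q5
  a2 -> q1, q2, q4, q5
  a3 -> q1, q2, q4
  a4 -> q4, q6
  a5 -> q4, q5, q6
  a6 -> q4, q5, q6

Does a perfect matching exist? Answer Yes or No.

No

The set {a1, a4, a5, a6} has only 3 neighbours ({q4, q5, q6}), so by Hall's theorem at most 5 of the 6 left vertices can be matched.
Hence no matching covers every left vertex.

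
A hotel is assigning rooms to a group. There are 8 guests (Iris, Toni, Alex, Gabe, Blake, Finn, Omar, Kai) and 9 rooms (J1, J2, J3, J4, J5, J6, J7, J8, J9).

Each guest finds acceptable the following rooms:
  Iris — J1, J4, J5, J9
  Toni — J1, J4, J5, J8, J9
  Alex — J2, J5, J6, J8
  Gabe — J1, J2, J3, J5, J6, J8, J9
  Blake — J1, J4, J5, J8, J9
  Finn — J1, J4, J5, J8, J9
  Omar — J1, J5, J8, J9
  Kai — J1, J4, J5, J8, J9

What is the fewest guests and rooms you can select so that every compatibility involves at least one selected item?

The 7 edges Iris–J4, Toni–J5, Alex–J6, Gabe–J2, Blake–J8, Finn–J1, Omar–J9 form a matching, so any vertex cover needs at least 7 vertices (one per matched edge).
Conversely {Alex, Gabe, J1, J4, J5, J8, J9} meets every edge and has exactly 7 vertices, so 7 is optimal.

7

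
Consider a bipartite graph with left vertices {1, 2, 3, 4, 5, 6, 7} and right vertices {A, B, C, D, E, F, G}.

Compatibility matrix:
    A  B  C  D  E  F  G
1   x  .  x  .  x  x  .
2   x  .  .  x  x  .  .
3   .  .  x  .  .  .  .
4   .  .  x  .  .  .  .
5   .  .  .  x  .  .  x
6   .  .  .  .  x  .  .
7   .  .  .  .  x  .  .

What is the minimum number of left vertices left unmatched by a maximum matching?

2

For example, pair 1–F, 2–D, 3–C, 5–G, 6–E.
The set {3, 4, 6, 7} has only 2 neighbours ({C, E}), so by Hall's theorem at most 5 of the 7 left vertices can be matched.
That matches 5 of the 7, leaving 2 unmatched; no matching can do better.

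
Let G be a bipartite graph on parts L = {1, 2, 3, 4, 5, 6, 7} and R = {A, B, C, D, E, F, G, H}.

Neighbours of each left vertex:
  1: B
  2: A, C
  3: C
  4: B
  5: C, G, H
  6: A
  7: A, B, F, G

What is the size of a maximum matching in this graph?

5

For example, pair 1–B, 2–A, 3–C, 5–G, 7–F.
The set {1, 2, 3, 4, 6} has only 3 neighbours ({A, B, C}), so by Hall's theorem at most 5 of the 7 left vertices can be matched.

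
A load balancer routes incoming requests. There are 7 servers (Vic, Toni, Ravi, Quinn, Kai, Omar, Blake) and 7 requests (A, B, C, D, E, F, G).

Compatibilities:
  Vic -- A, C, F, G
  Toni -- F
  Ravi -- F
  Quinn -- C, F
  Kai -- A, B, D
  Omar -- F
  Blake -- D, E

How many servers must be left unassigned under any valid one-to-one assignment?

One maximum matching: Vic→G, Toni→F, Quinn→C, Kai→B, Blake→E.
The set {Toni, Ravi, Omar} has only 1 neighbour ({F}), so by Hall's theorem at most 5 of the 7 servers can be matched.
That matches 5 of the 7, leaving 2 unmatched; no matching can do better.

2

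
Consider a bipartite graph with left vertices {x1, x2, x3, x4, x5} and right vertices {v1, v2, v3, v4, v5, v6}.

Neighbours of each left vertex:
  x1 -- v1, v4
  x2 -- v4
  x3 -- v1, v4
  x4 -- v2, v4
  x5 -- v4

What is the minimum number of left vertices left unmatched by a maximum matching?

2

One maximum matching: x1-v1, x2-v4, x4-v2.
The set {x1, x2, x3, x5} has only 2 neighbours ({v1, v4}), so by Hall's theorem at most 3 of the 5 left vertices can be matched.
That matches 3 of the 5, leaving 2 unmatched; no matching can do better.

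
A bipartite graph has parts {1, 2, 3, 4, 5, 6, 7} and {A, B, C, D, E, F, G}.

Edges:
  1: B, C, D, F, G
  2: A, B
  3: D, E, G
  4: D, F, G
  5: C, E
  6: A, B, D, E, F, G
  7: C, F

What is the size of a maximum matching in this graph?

7

For example, pair 1–B, 2–A, 3–E, 4–D, 5–C, 6–G, 7–F.
All 7 left vertices are matched, so no larger matching exists.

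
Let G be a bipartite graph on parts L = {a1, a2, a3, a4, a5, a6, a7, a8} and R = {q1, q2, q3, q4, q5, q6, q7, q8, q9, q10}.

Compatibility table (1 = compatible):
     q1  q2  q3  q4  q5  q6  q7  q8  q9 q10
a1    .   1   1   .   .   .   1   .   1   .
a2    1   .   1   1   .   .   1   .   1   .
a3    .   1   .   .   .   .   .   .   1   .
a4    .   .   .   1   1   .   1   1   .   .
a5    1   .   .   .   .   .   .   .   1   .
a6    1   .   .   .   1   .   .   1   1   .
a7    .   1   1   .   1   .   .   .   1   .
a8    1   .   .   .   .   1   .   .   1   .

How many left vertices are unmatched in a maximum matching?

0

For example, pair a1–q7, a2–q4, a3–q9, a4–q8, a5–q1, a6–q5, a7–q2, a8–q6.
This saturates every left vertex, so 8 is the maximum.
That matches 8 of the 8, leaving 0 unmatched; no matching can do better.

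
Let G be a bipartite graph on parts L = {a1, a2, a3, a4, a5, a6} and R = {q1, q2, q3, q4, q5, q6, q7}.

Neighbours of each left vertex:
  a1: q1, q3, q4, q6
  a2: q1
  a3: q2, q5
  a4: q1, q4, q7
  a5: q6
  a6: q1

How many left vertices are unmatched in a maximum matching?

1

For example, pair a1→q4, a2→q1, a3→q2, a4→q7, a5→q6.
The set {a2, a6} has only 1 neighbour ({q1}), so by Hall's theorem at most 5 of the 6 left vertices can be matched.
That matches 5 of the 6, leaving 1 unmatched; no matching can do better.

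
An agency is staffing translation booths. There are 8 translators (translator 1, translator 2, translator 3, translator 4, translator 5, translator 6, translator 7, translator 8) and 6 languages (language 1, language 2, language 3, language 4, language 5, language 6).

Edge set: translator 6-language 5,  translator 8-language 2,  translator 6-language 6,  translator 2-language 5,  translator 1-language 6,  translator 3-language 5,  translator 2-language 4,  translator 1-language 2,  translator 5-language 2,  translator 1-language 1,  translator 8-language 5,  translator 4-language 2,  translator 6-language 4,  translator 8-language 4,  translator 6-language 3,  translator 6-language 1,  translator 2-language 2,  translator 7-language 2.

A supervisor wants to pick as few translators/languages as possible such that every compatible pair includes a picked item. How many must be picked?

5

The 5 edges translator 1–language 1, translator 2–language 4, translator 3–language 5, translator 4–language 2, translator 6–language 6 form a matching, so any vertex cover needs at least 5 vertices (one per matched edge).
Conversely {translator 1, translator 6, language 2, language 4, language 5} meets every edge and has exactly 5 vertices, so 5 is optimal.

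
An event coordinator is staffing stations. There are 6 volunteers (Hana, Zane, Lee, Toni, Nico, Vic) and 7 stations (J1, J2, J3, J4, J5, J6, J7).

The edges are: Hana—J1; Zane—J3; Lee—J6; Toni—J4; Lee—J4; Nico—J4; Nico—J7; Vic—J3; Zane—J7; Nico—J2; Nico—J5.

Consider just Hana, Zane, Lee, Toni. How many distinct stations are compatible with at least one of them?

The union of neighbours of {Hana, Zane, Lee, Toni} is {J1, J3, J4, J6, J7}, which has 5 elements.
Since |N(S)| = 5 ≥ |S| = 4, Hall's condition holds for this subset.

5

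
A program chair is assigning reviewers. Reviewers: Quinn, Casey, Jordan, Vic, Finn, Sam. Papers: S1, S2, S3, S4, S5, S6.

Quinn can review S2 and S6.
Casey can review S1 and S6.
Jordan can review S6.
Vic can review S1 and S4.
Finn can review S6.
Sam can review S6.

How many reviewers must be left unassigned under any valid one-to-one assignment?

One maximum matching: Quinn–S2, Casey–S1, Jordan–S6, Vic–S4.
The set {Jordan, Finn, Sam} has only 1 neighbour ({S6}), so by Hall's theorem at most 4 of the 6 reviewers can be matched.
That matches 4 of the 6, leaving 2 unmatched; no matching can do better.

2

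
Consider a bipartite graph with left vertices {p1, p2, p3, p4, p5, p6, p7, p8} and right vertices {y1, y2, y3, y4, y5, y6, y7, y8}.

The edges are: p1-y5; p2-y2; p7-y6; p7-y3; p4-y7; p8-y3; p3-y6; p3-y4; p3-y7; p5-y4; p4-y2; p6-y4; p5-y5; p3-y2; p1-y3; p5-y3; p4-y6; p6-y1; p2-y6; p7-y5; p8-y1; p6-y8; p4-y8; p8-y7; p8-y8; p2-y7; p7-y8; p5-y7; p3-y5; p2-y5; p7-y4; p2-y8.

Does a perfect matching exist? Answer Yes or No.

Yes

A valid assignment of size 8: p1-y5, p2-y2, p3-y7, p4-y8, p5-y4, p6-y1, p7-y6, p8-y3.
All 8 left vertices are covered.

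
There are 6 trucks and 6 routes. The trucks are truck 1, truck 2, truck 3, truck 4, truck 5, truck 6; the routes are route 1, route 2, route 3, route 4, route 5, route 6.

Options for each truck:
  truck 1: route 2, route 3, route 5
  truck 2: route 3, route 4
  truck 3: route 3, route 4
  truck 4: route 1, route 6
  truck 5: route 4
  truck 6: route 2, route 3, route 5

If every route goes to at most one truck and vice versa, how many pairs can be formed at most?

5

For example, pair truck 1-route 5, truck 2-route 3, truck 3-route 4, truck 4-route 6, truck 6-route 2.
The set {truck 2, truck 3, truck 5} has only 2 neighbours ({route 3, route 4}), so by Hall's theorem at most 5 of the 6 trucks can be matched.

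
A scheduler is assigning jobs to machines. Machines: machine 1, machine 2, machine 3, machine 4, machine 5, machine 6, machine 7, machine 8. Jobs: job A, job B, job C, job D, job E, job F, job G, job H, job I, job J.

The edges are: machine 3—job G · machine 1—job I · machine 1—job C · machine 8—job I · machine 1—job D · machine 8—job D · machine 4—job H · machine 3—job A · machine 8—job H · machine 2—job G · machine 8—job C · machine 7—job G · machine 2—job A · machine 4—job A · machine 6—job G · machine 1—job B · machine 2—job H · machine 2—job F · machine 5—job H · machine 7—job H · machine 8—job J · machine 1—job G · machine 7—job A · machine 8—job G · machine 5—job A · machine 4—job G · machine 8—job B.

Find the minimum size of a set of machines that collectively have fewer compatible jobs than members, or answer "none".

4

Take S = {machine 3, machine 4, machine 5, machine 6}. Its neighbourhood is {job A, job G, job H}, so |N(S)| = 3 < |S| = 4.
Every subset of size less than 4 has at least as many neighbours as members, so 4 is the minimum.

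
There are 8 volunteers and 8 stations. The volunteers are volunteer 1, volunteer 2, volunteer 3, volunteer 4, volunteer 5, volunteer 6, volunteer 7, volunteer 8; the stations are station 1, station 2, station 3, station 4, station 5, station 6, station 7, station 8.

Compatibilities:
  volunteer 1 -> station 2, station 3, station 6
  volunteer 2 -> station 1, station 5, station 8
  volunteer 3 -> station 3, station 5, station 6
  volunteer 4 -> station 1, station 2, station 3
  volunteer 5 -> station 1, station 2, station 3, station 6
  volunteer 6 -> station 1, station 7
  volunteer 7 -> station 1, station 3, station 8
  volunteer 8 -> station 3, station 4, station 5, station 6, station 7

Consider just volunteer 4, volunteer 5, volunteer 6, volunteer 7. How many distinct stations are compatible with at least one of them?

The union of neighbours of {volunteer 4, volunteer 5, volunteer 6, volunteer 7} is {station 1, station 2, station 3, station 6, station 7, station 8}, which has 6 elements.
Since |N(S)| = 6 ≥ |S| = 4, Hall's condition holds for this subset.

6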